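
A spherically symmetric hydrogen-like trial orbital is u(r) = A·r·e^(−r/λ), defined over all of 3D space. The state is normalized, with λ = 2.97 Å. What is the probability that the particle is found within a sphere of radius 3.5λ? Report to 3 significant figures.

P ≈ 0.827

With dV = 4πr²dr, the probability is ∫|u|² dV over r ≤ 3.5λ.
Normalization gives A² = 1/(3·π·λ^5).
In terms of t = r/λ (A², 4π and the length scale all cancel between numerator and denominator), P = [∫_{0}^{3.5} t^4·e^(-2·t) dt] / [∫_{0}^{∞} t^4·e^(-2·t) dt].
Using ∫ t^4·e^(-2·t) dt = -(t^4/2 + t^3 + 3·t^2/2 + 3·t/2 + 3/4)·e^(-2·t), the numerator is 3/4 - 4553·e^(-7)/32 and the denominator is 3/4.
Taking the ratio yields P = 0.8270.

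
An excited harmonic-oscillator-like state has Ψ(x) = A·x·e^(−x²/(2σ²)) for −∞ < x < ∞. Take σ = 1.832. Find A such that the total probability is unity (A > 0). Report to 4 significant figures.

We need A² ∫|f|² dx = 1, taking the integral from −∞ to ∞.
Using the Gaussian integral ∫_{−∞}^{∞} e^(−αx²) dx = √(π/α), ∫|Ψ|² dx = A²·(√(π)·σ^3/2).
Plugging in σ = 1.832 yields A = 0.42839.

A ≈ 0.4284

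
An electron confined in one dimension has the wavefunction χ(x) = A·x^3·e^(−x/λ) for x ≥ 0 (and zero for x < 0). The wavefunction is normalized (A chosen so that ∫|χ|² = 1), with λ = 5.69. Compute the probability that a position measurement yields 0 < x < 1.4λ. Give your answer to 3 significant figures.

P ≈ 0.0244

The probability is P = ∫ |χ|² dx over [0, 1.4λ].
With A² fixed by ∫|χ|² = 1, i.e. A² = (45·λ^7/8)^(−1), substitute and integrate.
In terms of u = x/λ (A² and the length scale cancel between numerator and denominator), P = [∫_{0}^{1.4} u^6·e^(-2·u) du] / [∫_{0}^{∞} u^6·e^(-2·u) du].
An antiderivative of u^6·e^(-2·u) is -(4·u^6 + 12·u^5 + 30·u^4 + 60·u^3 + 90·u^2 + 90·u + 45)·e^(-2·u)/8; evaluating from 0 to 1.4 gives ≈ 0.13731, while the full integral is 45/8.
Taking the ratio, P = 0.02441.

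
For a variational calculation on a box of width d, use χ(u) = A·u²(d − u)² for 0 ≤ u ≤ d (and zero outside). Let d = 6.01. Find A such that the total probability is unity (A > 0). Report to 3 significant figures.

A ≈ 0.00785

Normalization requires ∫|χ|² du = 1, integrated from 0 to d.
Expanding the polynomial and integrating term by term, with χ = A·u²(d − u)², the integral evaluates to A²·[d^9/630].
Substituting d = 6.01 gives A² = 0.00006158, so A = 0.007848.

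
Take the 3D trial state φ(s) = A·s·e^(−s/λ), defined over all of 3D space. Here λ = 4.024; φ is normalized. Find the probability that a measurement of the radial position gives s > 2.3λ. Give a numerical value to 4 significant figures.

P ≈ 0.5132

With dV = 4πs²ds, the probability is ∫|φ|² dV over s > 2.3λ.
The full normalization integral is A²·[3·π·λ^5] = 1, fixing A².
Let u = s/λ; then A², 4π and the length scale all cancel, so P = ∫_{2.3}^{∞} u^4·e^(-2·u) du ÷ ∫_{0}^{∞} u^4·e^(-2·u) du.
With ∫ u^4·e^(-2·u) du = -(u^4/2 + u^3 + 3·u^2/2 + 3·u/2 + 3/4)·e^(-2·u) + C, the region integral is ≈ 0.384926 and the full one is 3/4.
This evaluates to P = 0.51323.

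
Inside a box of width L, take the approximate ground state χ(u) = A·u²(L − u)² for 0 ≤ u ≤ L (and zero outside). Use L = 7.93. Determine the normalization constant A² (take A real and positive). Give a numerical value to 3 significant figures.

A^2 ≈ 0.00000508

Require ∫ |χ|² du = 1 over the whole domain.
Expanding the polynomial and integrating term by term, carrying out the integral gives A² · L^9/630.
Hence A² = 1/[L^9/630].
Substituting L = 7.93 gives A² = 0.000005080, so A = 0.002254.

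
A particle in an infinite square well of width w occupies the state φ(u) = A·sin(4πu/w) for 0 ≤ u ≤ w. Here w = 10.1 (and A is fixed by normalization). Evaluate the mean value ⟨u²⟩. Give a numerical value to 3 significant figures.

By definition ⟨u²⟩ = ∫ u^2 |φ(u)|² du.
With ∫₀^w sin²(nπu/w) du = w/2, evaluating both integrals, ⟨u²⟩ = -w^2/(32·π^2) + w^2/3.
Putting w = 10.1 gives 33.68.

⟨u^2⟩ ≈ 33.7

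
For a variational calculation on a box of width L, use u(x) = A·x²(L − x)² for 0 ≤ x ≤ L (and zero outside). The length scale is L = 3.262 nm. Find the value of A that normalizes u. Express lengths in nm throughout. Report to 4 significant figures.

A ≈ 0.1227 nm^(-9/2)

The normalization condition is ∫|u|² dx = 1 from 0 to L.
The integral (without the A² prefactor) comes out to L^9/630.
Substituting L = 3.262 gives A² = 0.015066, so A = 0.12274.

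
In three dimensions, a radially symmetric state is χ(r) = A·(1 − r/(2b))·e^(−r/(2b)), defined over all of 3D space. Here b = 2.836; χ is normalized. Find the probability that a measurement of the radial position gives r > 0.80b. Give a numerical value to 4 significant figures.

Integrate the radial probability density 4πr²|χ|² over r > 0.80b.
The full normalization integral is A²·[8·π·b^3] = 1, fixing A².
Let u = r/b; then A², 4π and the length scale all cancel, so P = ∫_{0.80}^{∞} u^2·(1 - u/2)^2·e^(-u) du ÷ ∫_{0}^{∞} u^2·(1 - u/2)^2·e^(-u) du.
Using ∫ u^2·(1 - u/2)^2·e^(-u) du = -(u^4/4 + u^2 + 2·u + 2)·e^(-u), the numerator is 2714·e^(-4/5)/625 and the denominator is 2.
The region integral divided by the full integral gives P = 0.97558.

P ≈ 0.9756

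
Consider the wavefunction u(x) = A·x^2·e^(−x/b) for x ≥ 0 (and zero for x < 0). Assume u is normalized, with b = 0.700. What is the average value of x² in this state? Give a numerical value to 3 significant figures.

⟨x^2⟩ ≈ 3.68

By definition ⟨x²⟩ = ∫ x^2 |u(x)|² dx.
The ratio of the moment integral to the normalization integral gives ⟨x²⟩ = 15·b^2/2.
With b = 0.700, ⟨x^2⟩ = 3.675.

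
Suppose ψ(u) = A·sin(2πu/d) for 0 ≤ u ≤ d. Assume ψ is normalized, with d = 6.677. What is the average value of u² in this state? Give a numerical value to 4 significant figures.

⟨u²⟩ = ∫ u^2 |ψ|² du over the full domain.
Evaluating both integrals, ⟨u²⟩ = -d^2/(8·π^2) + d^2/3.
With d = 6.677, ⟨u^2⟩ = 14.296.

⟨u^2⟩ ≈ 14.30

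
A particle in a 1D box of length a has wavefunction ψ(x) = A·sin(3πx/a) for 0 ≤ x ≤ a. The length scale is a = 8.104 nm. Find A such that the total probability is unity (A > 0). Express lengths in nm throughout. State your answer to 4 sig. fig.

A ≈ 0.4968 nm^(-1/2)

The normalization condition is ∫|ψ|² dx = 1 from 0 to a.
Using sin²θ = (1 − cos 2θ)/2, ∫|ψ|² dx = A²·(a/2).
With a = 8.104: A² = 0.24679 and A = 0.49678.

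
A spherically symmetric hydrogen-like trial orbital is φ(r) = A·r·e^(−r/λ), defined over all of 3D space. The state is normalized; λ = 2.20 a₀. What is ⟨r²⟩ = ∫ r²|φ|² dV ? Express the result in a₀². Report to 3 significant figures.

⟨r^2⟩ ≈ 36.3 a₀^2

⟨r²⟩ = ∫ r^2 |φ|² 4πr² dr over the full domain.
Using ∫₀^∞ rⁿ e^(−αr) dr = n!/αⁿ⁺¹, since the A² factors cancel between numerator and denominator, ⟨r²⟩ = 15·λ^2/2.
Putting λ = 2.20 gives 36.30.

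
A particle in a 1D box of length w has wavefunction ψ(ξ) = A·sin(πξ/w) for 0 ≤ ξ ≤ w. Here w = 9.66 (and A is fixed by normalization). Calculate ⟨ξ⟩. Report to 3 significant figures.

⟨ξ⟩ = ∫ ξ |ψ|² dξ over the full domain.
Since the A² factors cancel between numerator and denominator, ⟨ξ⟩ = w/2.
With w = 9.66, ⟨ξ⟩ = 4.830.

⟨ξ⟩ ≈ 4.83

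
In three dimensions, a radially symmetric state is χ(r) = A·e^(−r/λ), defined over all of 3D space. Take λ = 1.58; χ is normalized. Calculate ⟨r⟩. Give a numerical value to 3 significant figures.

⟨r⟩ = ∫ r |χ|² 4πr² dr over the full domain.
Using ∫₀^∞ rⁿ e^(−αr) dr = n!/αⁿ⁺¹, since the A² factors cancel between numerator and denominator, ⟨r⟩ = 3·λ/2.
With λ = 1.58, ⟨r⟩ = 2.370.

⟨r⟩ ≈ 2.37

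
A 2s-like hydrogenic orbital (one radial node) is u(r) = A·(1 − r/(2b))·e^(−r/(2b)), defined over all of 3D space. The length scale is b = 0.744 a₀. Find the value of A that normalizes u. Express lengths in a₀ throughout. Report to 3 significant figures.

A ≈ 0.311 a₀^(-3/2)

Normalization requires ∫|u|² 4πr² dr = 1, integrated from 0 to ∞.
The angular integral contributes 4π, leaving ∫₀^∞ r²|u|² dr.
Carrying out the integral gives A² · 8·π·b^3.
Hence A² = 1/[8·π·b^3].
Plugging in b = 0.744 yields A = 0.3108.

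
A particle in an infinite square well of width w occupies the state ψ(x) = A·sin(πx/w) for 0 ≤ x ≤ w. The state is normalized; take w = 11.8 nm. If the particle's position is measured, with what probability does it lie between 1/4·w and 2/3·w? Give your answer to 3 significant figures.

P ≈ 0.714

P = ∫_{1/4·w}^{2/3·w} |ψ(x)|² dx.
Since A² = 1/(w/2), this is the region integral divided by the full normalization integral.
Substituting u = x/w, A² and the length scale cancel in the ratio: P = ∫_{1/4}^{2/3} sin(π·u)^2 du / ∫_{0}^{1} sin(π·u)^2 du.
With ∫ sin(π·u)^2 du = u/2 - sin(2·π·u)/(4·π) + C, the region integral is √(3)/(8·π) + 1/(4·π) + 5/24 and the full one is 1/2.
This works out to P = (3·√(3) + 6 + 5·π)/(12·π).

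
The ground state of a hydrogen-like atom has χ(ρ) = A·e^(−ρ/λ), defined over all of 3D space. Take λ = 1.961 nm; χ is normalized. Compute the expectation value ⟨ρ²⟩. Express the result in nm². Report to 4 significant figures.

The expectation value is the |χ|²-weighted average of ρ^2: ∫ ρ^2|χ|² 4πρ² dρ.
With ∫₀^∞ ρ^4 e^(−αρ) dρ = 4!/α^5, the ratio of the moment integral to the normalization integral gives ⟨ρ²⟩ = 3·λ^2.
Putting λ = 1.961 gives 11.537.

⟨ρ^2⟩ ≈ 11.54 nm^2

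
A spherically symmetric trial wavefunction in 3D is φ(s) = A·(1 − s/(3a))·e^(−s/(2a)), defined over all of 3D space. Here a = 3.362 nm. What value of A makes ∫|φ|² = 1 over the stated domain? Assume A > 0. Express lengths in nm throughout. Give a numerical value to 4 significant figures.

The normalization condition is ∫|φ|² 4πs² ds = 1 from 0 to ∞.
With ∫₀^∞ s^4 e^(−αs) ds = 4!/α^5, ∫|φ|² 4πs² ds = A²·(8·π·a^3/3).
Setting this equal to 1 gives A² = 1/(8·π·a^3/3).
With a = 3.362: A² = 0.0031411 and A = 0.056046.

A ≈ 0.05605 nm^(-3/2)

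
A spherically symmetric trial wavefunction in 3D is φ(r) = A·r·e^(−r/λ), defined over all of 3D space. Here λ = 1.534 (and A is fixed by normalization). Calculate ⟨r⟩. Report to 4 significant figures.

⟨r⟩ ≈ 3.835

⟨r⟩ = ∫ r |φ|² 4πr² dr over the full domain.
Evaluating both integrals, ⟨r⟩ = 5·λ/2.
With λ = 1.534, ⟨r⟩ = 3.8350.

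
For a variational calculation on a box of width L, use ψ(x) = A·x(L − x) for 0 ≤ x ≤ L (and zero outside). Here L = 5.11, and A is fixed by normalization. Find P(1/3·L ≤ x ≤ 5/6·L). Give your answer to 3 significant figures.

The probability is P = ∫ |ψ|² dx over [1/3·L, 5/6·L].
Since A² = 1/(L^5/30), this is the region integral divided by the full normalization integral.
Substituting u = x/L, A² and the length scale cancel in the ratio: P = ∫_{1/3}^{5/6} u^2·(1 - u)^2 du / ∫_{0}^{1} u^2·(1 - u)^2 du.
An antiderivative of u^2·(1 - u)^2 is u^3·(6·u^2 - 15·u + 10)/30; evaluating from 1/3 to 5/6 gives 163/6480, while the full integral is 1/30.
The result is P = 163/216.

P ≈ 0.755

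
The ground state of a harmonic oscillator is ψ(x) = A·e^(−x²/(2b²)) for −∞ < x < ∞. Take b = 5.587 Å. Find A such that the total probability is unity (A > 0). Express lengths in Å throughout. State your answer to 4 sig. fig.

A ≈ 0.3178 Å^(-1/2)

Normalization requires ∫|ψ|² dx = 1, integrated from −∞ to ∞.
∫|ψ|² dx = A²·(√(π)·b).
Setting this equal to 1 gives A² = 1/(√(π)·b).
With b = 5.587: A² = 0.10098 and A = 0.31778.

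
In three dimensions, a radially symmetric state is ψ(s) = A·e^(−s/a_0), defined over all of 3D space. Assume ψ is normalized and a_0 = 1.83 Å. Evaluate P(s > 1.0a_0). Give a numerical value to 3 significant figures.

P ≈ 0.677

Integrate the radial probability density 4πs²|ψ|² over s > 1.0a_0.
Normalization gives A² = 1/(π·a_0^3).
Substituting u = s/a_0, A², 4π and the length scale all cancel in the ratio: P = ∫_{1.0}^{∞} u^2·e^(-2·u) du / ∫_{0}^{∞} u^2·e^(-2·u) du.
With ∫ u^2·e^(-2·u) du = -(2·u^2 + 2·u + 1)·e^(-2·u)/4 + C, the region integral is 5·e^(-2)/4 and the full one is 1/4.
Taking the ratio yields P = 0.6767.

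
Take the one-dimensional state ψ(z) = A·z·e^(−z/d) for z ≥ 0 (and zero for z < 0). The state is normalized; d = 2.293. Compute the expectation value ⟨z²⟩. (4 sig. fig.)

⟨z^2⟩ ≈ 15.77

⟨z²⟩ = ∫ z^2 |ψ|² dz over the full domain.
Evaluating both integrals, ⟨z²⟩ = 3·d^2.
Putting d = 2.293 gives 15.774.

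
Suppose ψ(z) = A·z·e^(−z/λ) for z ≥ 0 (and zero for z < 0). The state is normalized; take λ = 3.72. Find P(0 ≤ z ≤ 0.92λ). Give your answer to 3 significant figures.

P ≈ 0.280

P = ∫_{0}^{0.92λ} |ψ(z)|² dz.
Since A² = 1/(λ^3/4), this is the region integral divided by the full normalization integral.
In terms of u = z/λ (A² and the length scale cancel between numerator and denominator), P = [∫_{0}^{0.92} u^2·e^(-2·u) du] / [∫_{0}^{∞} u^2·e^(-2·u) du].
An antiderivative of u^2·e^(-2·u) is -(2·u^2 + 2·u + 1)·e^(-2·u)/4; evaluating from 0 to 0.92 gives 1/4 - 2833·e^(-46/25)/2500, while the full integral is 1/4.
The result is P = 0.2801.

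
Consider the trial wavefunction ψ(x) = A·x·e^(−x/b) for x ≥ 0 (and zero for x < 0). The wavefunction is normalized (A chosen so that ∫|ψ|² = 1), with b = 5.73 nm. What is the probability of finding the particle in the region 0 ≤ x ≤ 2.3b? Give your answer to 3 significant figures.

P ≈ 0.837

The probability is P = ∫ |ψ|² dx over [0, 2.3b].
The normalization integral ∫|ψ|²dx over the whole domain equals b^3/4·A², and A² cancels in the ratio.
In terms of u = x/b (A² and the length scale cancel between numerator and denominator), P = [∫_{0}^{2.3} u^2·e^(-2·u) du] / [∫_{0}^{∞} u^2·e^(-2·u) du].
Using ∫ u^2·e^(-2·u) du = -(2·u^2 + 2·u + 1)·e^(-2·u)/4, the numerator is 1/4 - 809·e^(-23/5)/200 and the denominator is 1/4.
Evaluating gives P = 0.8374.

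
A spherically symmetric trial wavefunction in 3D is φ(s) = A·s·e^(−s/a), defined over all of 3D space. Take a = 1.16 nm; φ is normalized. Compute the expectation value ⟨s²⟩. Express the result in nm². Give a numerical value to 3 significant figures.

⟨s^2⟩ ≈ 10.1 nm^2

The expectation value is the |φ|²-weighted average of s^2: ∫ s^2|φ|² 4πs² ds.
With ∫₀^∞ s^6 e^(−αs) ds = 6!/α^7, the ratio of the moment integral to the normalization integral gives ⟨s²⟩ = 15·a^2/2.
Putting a = 1.16 gives 10.09.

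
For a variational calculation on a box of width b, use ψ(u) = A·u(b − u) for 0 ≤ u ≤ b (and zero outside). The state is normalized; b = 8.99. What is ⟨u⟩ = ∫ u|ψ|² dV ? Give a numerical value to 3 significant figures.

The expectation value is the |ψ|²-weighted average of u: ∫ u|ψ|² du.
Expanding the polynomial and integrating term by term, evaluating both integrals, ⟨u⟩ = b/2.
Putting b = 8.99 gives 4.495.

⟨u⟩ ≈ 4.50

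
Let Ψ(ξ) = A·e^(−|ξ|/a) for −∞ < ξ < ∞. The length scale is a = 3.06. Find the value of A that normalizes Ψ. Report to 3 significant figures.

A ≈ 0.572

Normalization requires ∫|Ψ|² dξ = 1, integrated from −∞ to ∞.
With ∫₀^∞ ξ^0 e^(−αξ) dξ = 0!/α^1, carrying out the integral gives A² · a.
So A² = (a)^(−1).
Plugging in a = 3.06 yields A = 0.5717.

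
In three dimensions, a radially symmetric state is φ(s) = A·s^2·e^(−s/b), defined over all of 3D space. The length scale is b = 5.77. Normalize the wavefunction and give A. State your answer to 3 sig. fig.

Require ∫ |φ|² 4πs² ds = 1 over the whole domain.
The angular integral contributes 4π, leaving ∫₀^∞ s²|φ|² ds.
With φ = A·s^2·e^(−s/b), the integral evaluates to A²·[45·π·b^7/2].
Hence A² = 1/[45·π·b^7/2].
Substituting b = 5.77 gives A² = 6.644E-8, so A = 0.0002578.

A ≈ 0.000258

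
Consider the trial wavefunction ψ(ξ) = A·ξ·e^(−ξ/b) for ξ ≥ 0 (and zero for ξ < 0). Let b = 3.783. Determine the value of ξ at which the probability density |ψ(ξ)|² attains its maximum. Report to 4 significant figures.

ξ ≈ 3.783

The maximum of |ψ(ξ)|² occurs where its derivative vanishes.
Solving yields ξ = b.
With b = 3.783, the most probable position is 3.7830.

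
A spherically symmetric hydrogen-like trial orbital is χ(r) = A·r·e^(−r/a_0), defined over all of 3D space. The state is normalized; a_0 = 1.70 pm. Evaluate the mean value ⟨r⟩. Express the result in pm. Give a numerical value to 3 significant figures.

The expectation value is the |χ|²-weighted average of r: ∫ r|χ|² 4πr² dr.
Using ∫₀^∞ rⁿ e^(−αr) dr = n!/αⁿ⁺¹, evaluating both integrals, ⟨r⟩ = 5·a_0/2.
With a_0 = 1.70, ⟨r⟩ = 4.250.

⟨r⟩ ≈ 4.25 pm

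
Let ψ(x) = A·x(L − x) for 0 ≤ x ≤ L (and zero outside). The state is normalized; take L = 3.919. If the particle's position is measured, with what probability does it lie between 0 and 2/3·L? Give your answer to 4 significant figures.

The probability is P = ∫ |ψ|² dx over [0, 2/3·L].
With A² fixed by ∫|ψ|² = 1, i.e. A² = (L^5/30)^(−1), substitute and integrate.
In terms of u = x/L (A² and the length scale cancel between numerator and denominator), P = [∫_{0}^{2/3} u^2·(1 - u)^2 du] / [∫_{0}^{1} u^2·(1 - u)^2 du].
An antiderivative of u^2·(1 - u)^2 is u^3·(6·u^2 - 15·u + 10)/30; evaluating from 0 to 2/3 gives 32/1215, while the full integral is 1/30.
The result is P = 64/81.

P ≈ 0.7901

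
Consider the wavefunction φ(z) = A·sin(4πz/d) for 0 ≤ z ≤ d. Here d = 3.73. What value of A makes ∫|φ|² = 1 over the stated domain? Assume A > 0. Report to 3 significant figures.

A ≈ 0.732

We need A² ∫|f|² dz = 1, taking the integral from 0 to d.
With ∫₀^d sin²(nπz/d) dz = d/2, the integral (without the A² prefactor) comes out to d/2.
Substituting d = 3.73 gives A² = 0.5362, so A = 0.7323.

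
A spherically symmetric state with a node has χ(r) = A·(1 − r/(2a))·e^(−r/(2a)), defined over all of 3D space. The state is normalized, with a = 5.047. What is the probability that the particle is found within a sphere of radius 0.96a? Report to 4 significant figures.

P = ∫ |χ|² 4πr² dr over r ≤ 0.96a.
The full normalization integral is A²·[8·π·a^3] = 1, fixing A².
In terms of u = r/a (A², 4π and the length scale all cancel between numerator and denominator), P = [∫_{0}^{0.96} u^2·(1 - u/2)^2·e^(-u) du] / [∫_{0}^{∞} u^2·(1 - u/2)^2·e^(-u) du].
With ∫ u^2·(1 - u/2)^2·e^(-u) du = -(u^4/4 + u^2 + 2·u + 2)·e^(-u) + C, the region integral is ≈ 0.0648836 and the full one is 2.
This evaluates to P = 0.032442.

P ≈ 0.03244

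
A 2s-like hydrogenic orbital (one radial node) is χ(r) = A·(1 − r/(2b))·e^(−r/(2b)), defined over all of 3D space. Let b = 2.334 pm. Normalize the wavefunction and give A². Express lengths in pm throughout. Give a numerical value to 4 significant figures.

The normalization condition is ∫|χ|² 4πr² dr = 1 from 0 to ∞.
The angular integral contributes 4π, leaving ∫₀^∞ r²|χ|² dr.
Recall ∫₀^∞ r^m e^(−r/β) dr = m!·β^(m+1), with χ = A·(1 − r/(2b))·e^(−r/(2b)), the integral evaluates to A²·[8·π·b^3].
Substituting b = 2.334 gives A² = 0.0031294, so A = 0.055941.

A^2 ≈ 0.003129 pm^(-3)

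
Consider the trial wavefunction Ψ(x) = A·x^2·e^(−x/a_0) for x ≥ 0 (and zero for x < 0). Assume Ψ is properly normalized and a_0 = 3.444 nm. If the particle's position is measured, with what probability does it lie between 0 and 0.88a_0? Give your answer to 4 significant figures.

P ≈ 0.03359

The probability is P = ∫ |Ψ|² dx over [0, 0.88a_0].
With A² fixed by ∫|Ψ|² = 1, i.e. A² = (3·a_0^5/4)^(−1), substitute and integrate.
In terms of u = x/a_0 (A² and the length scale cancel between numerator and denominator), P = [∫_{0}^{0.88} u^4·e^(-2·u) du] / [∫_{0}^{∞} u^4·e^(-2·u) du].
Using ∫ u^4·e^(-2·u) du = -(u^4/2 + u^3 + 3·u^2/2 + 3·u/2 + 3/4)·e^(-2·u), the numerator is ≈ 0.0251888 and the denominator is 3/4.
This works out to P = 0.033585.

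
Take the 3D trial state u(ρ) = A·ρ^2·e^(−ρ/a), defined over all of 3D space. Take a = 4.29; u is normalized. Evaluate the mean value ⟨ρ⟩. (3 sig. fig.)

⟨ρ⟩ ≈ 15.0

By definition ⟨ρ⟩ = ∫ ρ |u(ρ)|² 4πρ² dρ.
Using ∫₀^∞ ρⁿ e^(−αρ) dρ = n!/αⁿ⁺¹, the ratio of the moment integral to the normalization integral gives ⟨ρ⟩ = 7·a/2.
With a = 4.29, ⟨ρ⟩ = 15.02.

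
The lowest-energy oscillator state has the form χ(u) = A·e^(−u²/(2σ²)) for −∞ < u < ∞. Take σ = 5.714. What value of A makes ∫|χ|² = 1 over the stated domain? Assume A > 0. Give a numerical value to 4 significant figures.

A ≈ 0.3142

Normalization requires ∫|χ|² du = 1, integrated from −∞ to ∞.
Carrying out the integral gives A² · √(π)·σ.
So A² = (√(π)·σ)^(−1).
Plugging in σ = 5.714 yields A = 0.31423.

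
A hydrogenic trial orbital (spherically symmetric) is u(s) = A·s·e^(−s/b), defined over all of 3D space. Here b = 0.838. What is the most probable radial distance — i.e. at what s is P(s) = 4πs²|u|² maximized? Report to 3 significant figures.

s ≈ 1.68

The maximum of P(s) = 4πs²|u|² occurs where its derivative vanishes.
This gives s = 2·b.
With b = 0.838, the most probable radial distance is 1.676.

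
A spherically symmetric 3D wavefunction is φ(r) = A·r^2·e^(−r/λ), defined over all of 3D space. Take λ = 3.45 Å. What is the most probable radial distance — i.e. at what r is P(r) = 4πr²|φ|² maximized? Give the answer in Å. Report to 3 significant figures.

r ≈ 10.4 Å

Set d/dr [P(r) = 4πr²|φ|²] = 0 and solve for r > 0.
This gives r = 3·λ.
With λ = 3.45, the most probable radial distance is 10.35 Å.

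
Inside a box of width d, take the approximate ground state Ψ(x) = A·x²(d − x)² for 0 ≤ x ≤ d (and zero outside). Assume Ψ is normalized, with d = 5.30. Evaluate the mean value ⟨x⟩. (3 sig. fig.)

⟨x⟩ = ∫ x |Ψ|² dx over the full domain.
The ratio of the moment integral to the normalization integral gives ⟨x⟩ = d/2.
Putting d = 5.30 gives 2.650.

⟨x⟩ ≈ 2.65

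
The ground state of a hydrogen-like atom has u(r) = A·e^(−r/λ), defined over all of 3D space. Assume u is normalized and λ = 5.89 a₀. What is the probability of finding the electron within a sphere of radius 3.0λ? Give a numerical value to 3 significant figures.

With dV = 4πr²dr, the probability is ∫|u|² dV over r ≤ 3.0λ.
A² is fixed by ∫₀^∞ 4πr²|u|² dr = 1, i.e. A² = (π·λ^3)^(−1).
Substituting t = r/λ, A², 4π and the length scale all cancel in the ratio: P = ∫_{0}^{3.0} t^2·e^(-2·t) dt / ∫_{0}^{∞} t^2·e^(-2·t) dt.
With ∫ t^2·e^(-2·t) dt = -(2·t^2 + 2·t + 1)·e^(-2·t)/4 + C, the region integral is 1/4 - 25·e^(-6)/4 and the full one is 1/4.
The region integral divided by the full integral gives P = 0.9380.

P ≈ 0.938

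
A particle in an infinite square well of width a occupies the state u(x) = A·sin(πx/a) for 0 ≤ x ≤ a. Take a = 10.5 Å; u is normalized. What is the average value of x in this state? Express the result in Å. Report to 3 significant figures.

⟨x⟩ = ∫ x |u|² dx over the full domain.
With ∫₀^a sin²(nπx/a) dx = a/2, the ratio of the moment integral to the normalization integral gives ⟨x⟩ = a/2.
With a = 10.5, ⟨x⟩ = 5.250.

⟨x⟩ ≈ 5.25 Å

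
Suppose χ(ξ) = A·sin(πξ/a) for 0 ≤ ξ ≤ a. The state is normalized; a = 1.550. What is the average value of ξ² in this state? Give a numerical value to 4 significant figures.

The expectation value is the |χ|²-weighted average of ξ^2: ∫ ξ^2|χ|² dξ.
The ratio of the moment integral to the normalization integral gives ⟨ξ²⟩ = -a^2/(2·π^2) + a^2/3.
Putting a = 1.550 gives 0.67912.

⟨ξ^2⟩ ≈ 0.6791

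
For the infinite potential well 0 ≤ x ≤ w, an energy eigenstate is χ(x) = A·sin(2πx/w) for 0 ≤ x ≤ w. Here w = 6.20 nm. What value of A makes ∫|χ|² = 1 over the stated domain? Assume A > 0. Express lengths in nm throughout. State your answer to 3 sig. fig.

A ≈ 0.568 nm^(-1/2)

Require ∫ |χ|² dx = 1 over the whole domain.
Using sin²θ = (1 − cos 2θ)/2, ∫|χ|² dx = A²·(w/2).
Setting this equal to 1 gives A² = 1/(w/2).
Plugging in w = 6.20 yields A = 0.5680.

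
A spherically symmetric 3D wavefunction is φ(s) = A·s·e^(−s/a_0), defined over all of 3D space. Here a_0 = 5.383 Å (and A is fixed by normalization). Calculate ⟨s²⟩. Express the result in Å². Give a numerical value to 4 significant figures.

⟨s²⟩ = ∫ s^2 |φ|² 4πs² ds over the full domain.
Evaluating both integrals, ⟨s²⟩ = 15·a_0^2/2.
Putting a_0 = 5.383 gives 217.33.

⟨s^2⟩ ≈ 217.3 Å^2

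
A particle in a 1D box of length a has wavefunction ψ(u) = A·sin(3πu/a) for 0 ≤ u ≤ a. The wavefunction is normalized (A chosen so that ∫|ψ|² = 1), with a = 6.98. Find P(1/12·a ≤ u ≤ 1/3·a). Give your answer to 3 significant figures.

P ≈ 0.303

|ψ|² is the probability density, so P = ∫_{1/12·a}^{1/3·a} |ψ|² du.
With A² fixed by ∫|ψ|² = 1, i.e. A² = (a/2)^(−1), substitute and integrate.
In terms of t = u/a (A² and the length scale cancel between numerator and denominator), P = [∫_{1/12}^{1/3} sin(3·π·t)^2 dt] / [∫_{0}^{1} sin(3·π·t)^2 dt].
With ∫ sin(3·π·t)^2 dt = t/2 - sin(6·π·t)/(12·π) + C, the region integral is 1/(12·π) + 1/8 and the full one is 1/2.
Evaluating gives P = (2 + 3·π)/(12·π).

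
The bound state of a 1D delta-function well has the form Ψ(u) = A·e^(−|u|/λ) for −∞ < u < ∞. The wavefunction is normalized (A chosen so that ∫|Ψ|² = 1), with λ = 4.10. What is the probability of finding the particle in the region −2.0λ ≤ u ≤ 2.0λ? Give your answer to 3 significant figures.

P = ∫_{−2.0λ}^{2.0λ} |Ψ(u)|² du.
The normalization integral ∫|Ψ|²du over the whole domain equals λ·A², and A² cancels in the ratio.
By symmetry take twice the u ≥ 0 contribution in numerator and denominator; the 2's cancel. Substituting t = u/λ, A² and the length scale cancel in the ratio: P = ∫_{0}^{2.0} e^(-2·t) dt / ∫_{0}^{∞} e^(-2·t) dt.
An antiderivative of e^(-2·t) is -e^(-2·t)/2; evaluating from 0 to 2.0 gives 1/2 - e^(-4)/2, while the full integral is 1/2.
Taking the ratio, P = 0.9817.

P ≈ 0.982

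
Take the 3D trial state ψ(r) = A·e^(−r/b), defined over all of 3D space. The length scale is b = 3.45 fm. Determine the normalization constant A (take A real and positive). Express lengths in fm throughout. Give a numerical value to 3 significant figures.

Require ∫ |ψ|² 4πr² dr = 1 over the whole domain.
In 3D with spherical symmetry the volume element is 4πr² dr.
Carrying out the integral gives A² · π·b^3.
So A² = (π·b^3)^(−1).
With b = 3.45: A² = 0.007752 and A = 0.08804.

A ≈ 0.0880 fm^(-3/2)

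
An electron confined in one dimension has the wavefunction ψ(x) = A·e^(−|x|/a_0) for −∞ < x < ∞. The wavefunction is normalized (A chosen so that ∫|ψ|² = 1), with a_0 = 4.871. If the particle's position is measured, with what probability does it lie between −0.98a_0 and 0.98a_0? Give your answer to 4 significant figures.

|ψ|² is the probability density, so P = ∫_{−0.98a_0}^{0.98a_0} |ψ|² dx.
With A² fixed by ∫|ψ|² = 1, i.e. A² = (a_0)^(−1), substitute and integrate.
Both integrals are even about x = 0, so only the x ≥ 0 halves are needed (the factors of 2 cancel). In terms of u = x/a_0 (A² and the length scale cancel between numerator and denominator), P = [∫_{0}^{0.98} e^(-2·u) du] / [∫_{0}^{∞} e^(-2·u) du].
Using ∫ e^(-2·u) du = -e^(-2·u)/2, the numerator is 1/2 - e^(-49/25)/2 and the denominator is 1/2.
This works out to P = 0.85914.

P ≈ 0.8591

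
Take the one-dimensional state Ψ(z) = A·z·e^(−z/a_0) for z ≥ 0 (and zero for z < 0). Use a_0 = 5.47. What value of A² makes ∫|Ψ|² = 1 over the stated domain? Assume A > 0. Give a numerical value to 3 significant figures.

We need A² ∫|f|² dz = 1, taking the integral from 0 to ∞.
With Ψ = A·z·e^(−z/a_0), the integral evaluates to A²·[a_0^3/4].
Hence A² = 1/[a_0^3/4].
Plugging in a_0 = 5.47 yields A = 0.1563.

A^2 ≈ 0.0244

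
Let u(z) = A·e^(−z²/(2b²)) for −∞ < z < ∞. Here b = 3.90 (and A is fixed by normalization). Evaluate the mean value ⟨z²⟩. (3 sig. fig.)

The expectation value is the |u|²-weighted average of z^2: ∫ z^2|u|² dz.
Using the Gaussian integral ∫_{−∞}^{∞} e^(−αz²) dz = √(π/α), the ratio of the moment integral to the normalization integral gives ⟨z²⟩ = b^2/2.
With b = 3.90, ⟨z^2⟩ = 7.605.

⟨z^2⟩ ≈ 7.61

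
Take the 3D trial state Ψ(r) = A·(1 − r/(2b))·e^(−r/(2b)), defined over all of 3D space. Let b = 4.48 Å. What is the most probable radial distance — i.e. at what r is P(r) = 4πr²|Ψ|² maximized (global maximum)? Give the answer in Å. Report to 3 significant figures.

Differentiate P(r) = 4πr²|Ψ|² with respect to r and set to zero.
Solving yields r = b·(√(5) + 3).
With b = 4.48, the most probable radial distance is 23.46 Å.

r ≈ 23.5 Å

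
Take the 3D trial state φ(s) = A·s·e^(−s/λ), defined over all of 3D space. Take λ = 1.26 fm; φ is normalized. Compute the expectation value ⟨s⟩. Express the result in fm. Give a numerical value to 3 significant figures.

The expectation value is the |φ|²-weighted average of s: ∫ s|φ|² 4πs² ds.
The ratio of the moment integral to the normalization integral gives ⟨s⟩ = 5·λ/2.
With λ = 1.26, ⟨s⟩ = 3.150.

⟨s⟩ ≈ 3.15 fm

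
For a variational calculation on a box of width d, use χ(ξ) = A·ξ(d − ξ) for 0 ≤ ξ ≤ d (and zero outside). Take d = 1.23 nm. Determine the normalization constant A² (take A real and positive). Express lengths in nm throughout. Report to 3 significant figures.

We need A² ∫|f|² dξ = 1, taking the integral from 0 to d.
Expanding the polynomial and integrating term by term, carrying out the integral gives A² · d^5/30.
Hence A² = 1/[d^5/30].
Plugging in d = 1.23 yields A = 3.264.

A^2 ≈ 10.7 nm^(-5)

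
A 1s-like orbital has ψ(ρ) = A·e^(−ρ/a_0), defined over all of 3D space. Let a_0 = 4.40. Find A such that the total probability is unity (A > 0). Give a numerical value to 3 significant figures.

Require ∫ |ψ|² 4πρ² dρ = 1 over the whole domain.
(Spherical symmetry: dV = 4πρ² dρ.)
With ∫₀^∞ ρ^2 e^(−αρ) dρ = 2!/α^3, the integral (without the A² prefactor) comes out to π·a_0^3.
Hence A² = 1/[π·a_0^3].
Substituting a_0 = 4.40 gives A² = 0.003737, so A = 0.06113.

A ≈ 0.0611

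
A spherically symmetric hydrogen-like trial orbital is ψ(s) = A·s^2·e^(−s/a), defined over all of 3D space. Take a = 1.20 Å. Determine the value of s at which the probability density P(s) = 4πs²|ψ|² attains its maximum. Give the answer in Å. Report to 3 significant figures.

The maximum of P(s) = 4πs²|ψ|² occurs where its derivative vanishes.
Solving yields s = 3·a.
With a = 1.20, the most probable radial distance is 3.600 Å.

s ≈ 3.60 Å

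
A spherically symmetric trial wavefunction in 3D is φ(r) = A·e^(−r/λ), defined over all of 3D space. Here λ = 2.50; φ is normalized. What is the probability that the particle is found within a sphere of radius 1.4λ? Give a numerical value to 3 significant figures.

P = ∫ |φ|² 4πr² dr over r ≤ 1.4λ.
The full normalization integral is A²·[π·λ^3] = 1, fixing A².
Substituting u = r/λ, A², 4π and the length scale all cancel in the ratio: P = ∫_{0}^{1.4} u^2·e^(-2·u) du / ∫_{0}^{∞} u^2·e^(-2·u) du.
With ∫ u^2·e^(-2·u) du = -(2·u^2 + 2·u + 1)·e^(-2·u)/4 + C, the region integral is 1/4 - 193·e^(-14/5)/100 and the full one is 1/4.
The region integral divided by the full integral gives P = 0.5305.

P ≈ 0.531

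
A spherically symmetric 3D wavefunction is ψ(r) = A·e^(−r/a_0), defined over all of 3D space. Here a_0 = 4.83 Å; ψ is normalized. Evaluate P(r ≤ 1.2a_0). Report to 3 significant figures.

P ≈ 0.430

P = ∫ |ψ|² 4πr² dr over r ≤ 1.2a_0.
Normalization gives A² = 1/(π·a_0^3).
Let u = r/a_0; then A², 4π and the length scale all cancel, so P = ∫_{0}^{1.2} u^2·e^(-2·u) du ÷ ∫_{0}^{∞} u^2·e^(-2·u) du.
An antiderivative of u^2·e^(-2·u) is -(2·u^2 + 2·u + 1)·e^(-2·u)/4; evaluating from 0 to 1.2 gives 1/4 - 157·e^(-12/5)/100, while the full integral is 1/4.
Taking the ratio yields P = 0.4303.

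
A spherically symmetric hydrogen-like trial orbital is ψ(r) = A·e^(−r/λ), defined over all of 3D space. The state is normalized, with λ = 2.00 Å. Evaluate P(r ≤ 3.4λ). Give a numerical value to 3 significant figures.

P = ∫ |ψ|² 4πr² dr over r ≤ 3.4λ.
Normalization gives A² = 1/(π·λ^3).
Substituting u = r/λ, A², 4π and the length scale all cancel in the ratio: P = ∫_{0}^{3.4} u^2·e^(-2·u) du / ∫_{0}^{∞} u^2·e^(-2·u) du.
Using ∫ u^2·e^(-2·u) du = -(2·u^2 + 2·u + 1)·e^(-2·u)/4, the numerator is 1/4 - 773·e^(-34/5)/100 and the denominator is 1/4.
Taking the ratio yields P = 0.9656.

P ≈ 0.966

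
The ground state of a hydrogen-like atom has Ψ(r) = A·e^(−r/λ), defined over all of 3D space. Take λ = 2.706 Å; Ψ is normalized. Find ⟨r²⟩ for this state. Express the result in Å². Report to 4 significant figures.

⟨r²⟩ = ∫ r^2 |Ψ|² 4πr² dr over the full domain.
Using ∫₀^∞ rⁿ e^(−αr) dr = n!/αⁿ⁺¹, since the A² factors cancel between numerator and denominator, ⟨r²⟩ = 3·λ^2.
Putting λ = 2.706 gives 21.967.

⟨r^2⟩ ≈ 21.97 Å^2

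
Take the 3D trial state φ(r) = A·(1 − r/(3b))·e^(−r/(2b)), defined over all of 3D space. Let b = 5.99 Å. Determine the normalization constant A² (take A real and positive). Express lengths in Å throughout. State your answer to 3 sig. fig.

A^2 ≈ 0.000555 Å^(-3)

Normalization requires ∫|φ|² 4πr² dr = 1, integrated from 0 to ∞.
In 3D with spherical symmetry the volume element is 4πr² dr.
Recall ∫₀^∞ r^m e^(−r/β) dr = m!·β^(m+1), carrying out the integral gives A² · 8·π·b^3/3.
With b = 5.99: A² = 0.0005554 and A = 0.02357.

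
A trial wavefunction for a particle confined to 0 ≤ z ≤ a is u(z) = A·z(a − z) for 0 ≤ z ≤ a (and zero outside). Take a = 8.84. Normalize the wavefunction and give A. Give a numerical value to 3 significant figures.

We need A² ∫|f|² dz = 1, taking the integral from 0 to a.
Expanding the polynomial and integrating term by term, with u = A·z(a − z), the integral evaluates to A²·[a^5/30].
With a = 8.84: A² = 0.0005557 and A = 0.02357.

A ≈ 0.0236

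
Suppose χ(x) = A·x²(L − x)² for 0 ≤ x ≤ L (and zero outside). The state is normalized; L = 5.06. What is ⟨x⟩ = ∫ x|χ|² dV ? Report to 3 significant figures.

The expectation value is the |χ|²-weighted average of x: ∫ x|χ|² dx.
Evaluating both integrals, ⟨x⟩ = L/2.
With L = 5.06, ⟨x⟩ = 2.530.

⟨x⟩ ≈ 2.53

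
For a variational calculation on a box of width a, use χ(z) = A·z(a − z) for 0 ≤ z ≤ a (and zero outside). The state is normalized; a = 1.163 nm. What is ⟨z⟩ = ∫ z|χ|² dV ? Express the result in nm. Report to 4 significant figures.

⟨z⟩ ≈ 0.5815 nm

The expectation value is the |χ|²-weighted average of z: ∫ z|χ|² dz.
Evaluating both integrals, ⟨z⟩ = a/2.
Putting a = 1.163 gives 0.58150.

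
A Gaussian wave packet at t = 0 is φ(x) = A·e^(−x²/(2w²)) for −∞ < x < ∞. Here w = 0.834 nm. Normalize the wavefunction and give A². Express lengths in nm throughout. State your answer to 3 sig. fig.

A^2 ≈ 0.676 nm^(-1)

Normalization requires ∫|φ|² dx = 1, integrated from −∞ to ∞.
∫|φ|² dx = A²·(√(π)·w).
Setting this equal to 1 gives A² = 1/(√(π)·w).
Plugging in w = 0.834 yields A = 0.8225.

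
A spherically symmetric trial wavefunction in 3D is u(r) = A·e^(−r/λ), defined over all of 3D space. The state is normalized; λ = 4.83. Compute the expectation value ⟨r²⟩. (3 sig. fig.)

By definition ⟨r²⟩ = ∫ r^2 |u(r)|² 4πr² dr.
The ratio of the moment integral to the normalization integral gives ⟨r²⟩ = 3·λ^2.
Putting λ = 4.83 gives 69.99.

⟨r^2⟩ ≈ 70.0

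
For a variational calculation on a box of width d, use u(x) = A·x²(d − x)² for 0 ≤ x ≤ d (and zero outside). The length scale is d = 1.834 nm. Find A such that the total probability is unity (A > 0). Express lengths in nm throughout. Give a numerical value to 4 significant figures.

A ≈ 1.638 nm^(-9/2)

Normalization requires ∫|u|² dx = 1, integrated from 0 to d.
Expanding the polynomial and integrating term by term, ∫|u|² dx = A²·(d^9/630).
Hence A² = 1/[d^9/630].
Substituting d = 1.834 gives A² = 2.6838, so A = 1.6382.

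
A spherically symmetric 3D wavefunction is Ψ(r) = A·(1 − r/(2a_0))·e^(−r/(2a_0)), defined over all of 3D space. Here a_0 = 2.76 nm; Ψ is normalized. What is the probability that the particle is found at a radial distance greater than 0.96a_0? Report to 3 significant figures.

P ≈ 0.968

With dV = 4πr²dr, the probability is ∫|Ψ|² dV over r > 0.96a_0.
Normalization gives A² = 1/(8·π·a_0^3).
In terms of u = r/a_0 (A², 4π and the length scale all cancel between numerator and denominator), P = [∫_{0.96}^{∞} u^2·(1 - u/2)^2·e^(-u) du] / [∫_{0}^{∞} u^2·(1 - u/2)^2·e^(-u) du].
With ∫ u^2·(1 - u/2)^2·e^(-u) du = -(u^4/4 + u^2 + 2·u + 2)·e^(-u) + C, the region integral is ≈ 1.9351 and the full one is 2.
Taking the ratio yields P = 0.9676.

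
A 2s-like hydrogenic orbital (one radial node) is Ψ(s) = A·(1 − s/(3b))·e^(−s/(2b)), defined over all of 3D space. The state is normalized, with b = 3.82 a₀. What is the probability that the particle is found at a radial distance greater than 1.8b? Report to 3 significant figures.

Integrate the radial probability density 4πs²|Ψ|² over s > 1.8b.
A² is fixed by ∫₀^∞ 4πs²|Ψ|² ds = 1, i.e. A² = (8·π·b^3/3)^(−1).
In terms of u = s/b (A², 4π and the length scale all cancel between numerator and denominator), P = [∫_{1.8}^{∞} u^2·(1 - u/3)^2·e^(-u) du] / [∫_{0}^{∞} u^2·(1 - u/3)^2·e^(-u) du].
Using ∫ u^2·(1 - u/3)^2·e^(-u) du = (-u^4 + 2·u^3 - 3·u^2 - 6·u - 6)·e^(-u)/9, the numerator is 5282·e^(-9/5)/1875 and the denominator is 2/3.
The region integral divided by the full integral gives P = 0.6985.

P ≈ 0.698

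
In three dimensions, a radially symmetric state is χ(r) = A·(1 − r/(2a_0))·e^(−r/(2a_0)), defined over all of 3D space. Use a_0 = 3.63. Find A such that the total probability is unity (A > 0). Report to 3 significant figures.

A ≈ 0.0288

The normalization condition is ∫|χ|² 4πr² dr = 1 from 0 to ∞.
Recall ∫₀^∞ r^m e^(−r/β) dr = m!·β^(m+1), with χ = A·(1 − r/(2a_0))·e^(−r/(2a_0)), the integral evaluates to A²·[8·π·a_0^3].
Hence A² = 1/[8·π·a_0^3].
Substituting a_0 = 3.63 gives A² = 0.0008318, so A = 0.02884.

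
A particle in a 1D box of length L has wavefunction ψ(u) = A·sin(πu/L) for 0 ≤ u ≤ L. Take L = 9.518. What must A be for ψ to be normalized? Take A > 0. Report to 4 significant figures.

A ≈ 0.4584

We need A² ∫|f|² du = 1, taking the integral from 0 to L.
Carrying out the integral gives A² · L/2.
Substituting L = 9.518 gives A² = 0.21013, so A = 0.45840.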